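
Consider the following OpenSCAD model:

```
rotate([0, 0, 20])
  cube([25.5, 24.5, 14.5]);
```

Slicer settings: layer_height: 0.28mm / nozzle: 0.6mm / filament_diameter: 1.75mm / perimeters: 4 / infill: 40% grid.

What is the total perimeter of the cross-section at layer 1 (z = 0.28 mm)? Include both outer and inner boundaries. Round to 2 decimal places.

100.00 mm

At z = 0.28 mm: the 25.5×24.5 cube contributes its full rectangle (perimeter 100.00 mm); (whole slice rotated 20° about Z — lengths, areas and connectivity unchanged). Overall, the cross-section is a single solid region. Total boundary length (outer) = 100.00 mm.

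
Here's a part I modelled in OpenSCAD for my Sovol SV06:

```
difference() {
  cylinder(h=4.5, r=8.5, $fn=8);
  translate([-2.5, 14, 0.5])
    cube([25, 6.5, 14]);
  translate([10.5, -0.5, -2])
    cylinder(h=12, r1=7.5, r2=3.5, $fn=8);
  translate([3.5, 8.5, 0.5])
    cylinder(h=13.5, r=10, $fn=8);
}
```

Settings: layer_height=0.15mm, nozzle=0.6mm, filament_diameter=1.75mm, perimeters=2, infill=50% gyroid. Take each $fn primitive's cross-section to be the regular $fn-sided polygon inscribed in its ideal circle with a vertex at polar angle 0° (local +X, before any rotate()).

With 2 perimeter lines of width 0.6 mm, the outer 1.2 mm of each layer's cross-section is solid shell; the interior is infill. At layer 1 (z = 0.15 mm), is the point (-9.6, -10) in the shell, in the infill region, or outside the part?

outside

At z = 0.15 mm: the r=8.5 cylinder gives a regular 8-gon of circumradius 8.5 (constant along its height); the cube at (-2.5, 14) is not intersected at this z (z outside [0.5, 14.5]); the cone at (10.5, -0.5) contributes a regular 8-gon of circumradius 6.783 (interpolated between r1=7.5 and r2=3.5 at t=0.179); the cylinder at (3.5, 8.5) is not intersected at this z (z outside [0.5, 14]); After the difference (first − rest): starting from the r=8.5 cylinder, the cone at (10.5, -0.5) partially overlaps it — only the 26.97 mm² overlap (of its 130.15 mm²) is removed, clipping the outline — 1 connected region. Overall, the cross-section is a single solid region. The nearest boundary edge runs (-0.00, -8.50)→(-6.01, -6.01); distance from the point to it = 5.37 mm. The point is not inside any of the regions above, so it lies outside the cross-section (5.37 mm from the nearest boundary).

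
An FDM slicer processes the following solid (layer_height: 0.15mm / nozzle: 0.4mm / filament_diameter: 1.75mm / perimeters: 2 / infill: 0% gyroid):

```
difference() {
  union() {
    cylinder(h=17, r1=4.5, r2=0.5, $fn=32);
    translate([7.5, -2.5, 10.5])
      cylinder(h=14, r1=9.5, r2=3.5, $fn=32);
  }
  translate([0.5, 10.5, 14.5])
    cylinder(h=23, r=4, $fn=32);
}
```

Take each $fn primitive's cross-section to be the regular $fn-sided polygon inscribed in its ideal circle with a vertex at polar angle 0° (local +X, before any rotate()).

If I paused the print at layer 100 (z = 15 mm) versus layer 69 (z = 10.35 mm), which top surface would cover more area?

Layer 100 (z = 15): the cone (r1=4.5→r2=0.5) has section circumradius 0.971 here — a regular 32-gon (area = (32/2)·0.971²·sin(360°/32) = 2.94 mm²); the cone at (7.5, -2.5) contributes a regular 32-gon of circumradius 7.571 (interpolated between r1=9.5 and r2=3.5 at t=0.321) (area = (32/2)·7.571²·sin(360°/32) = 178.94 mm²); Merging all regions: the regions partially overlap — summed areas 181.88 mm² minus the doubly-counted overlap 0.76 mm² gives 181.12 mm² — area = 181.12 mm²; the r=4 cylinder at (0.5, 10.5) contributes a regular 32-gon of circumradius 4 (area = (32/2)·4.000²·sin(360°/32) = 49.94 mm²); Taking the first minus the rest: starting from the result so far (181.12 mm²), the r=4 cylinder at (0.5, 10.5) misses the remaining region (no effect) — area = 181.12 mm². So its area = 181.12 mm². Layer 69 (z = 10.35): the cone contributes a regular 32-gon of circumradius 2.065 (interpolated between r1=4.5 and r2=0.5 at t=0.609) (area = (32/2)·2.065²·sin(360°/32) = 13.31 mm²); the cone at (7.5, -2.5) does not reach this height (z outside [10.5, 24.5]); Taking the union: only the cone is present, so the union is just that shape — area = 13.31 mm²; the cylinder at (0.5, 10.5) is not intersected at this z (z outside [14.5, 37.5]); After the difference (first − rest): none of the subtracted shapes is present at this height, so the result so far is unchanged — area = 13.31 mm². So its area = 13.31 mm². Layer 100 is larger (181.12 vs 13.31 mm²).

layer 100 (z = 15 mm)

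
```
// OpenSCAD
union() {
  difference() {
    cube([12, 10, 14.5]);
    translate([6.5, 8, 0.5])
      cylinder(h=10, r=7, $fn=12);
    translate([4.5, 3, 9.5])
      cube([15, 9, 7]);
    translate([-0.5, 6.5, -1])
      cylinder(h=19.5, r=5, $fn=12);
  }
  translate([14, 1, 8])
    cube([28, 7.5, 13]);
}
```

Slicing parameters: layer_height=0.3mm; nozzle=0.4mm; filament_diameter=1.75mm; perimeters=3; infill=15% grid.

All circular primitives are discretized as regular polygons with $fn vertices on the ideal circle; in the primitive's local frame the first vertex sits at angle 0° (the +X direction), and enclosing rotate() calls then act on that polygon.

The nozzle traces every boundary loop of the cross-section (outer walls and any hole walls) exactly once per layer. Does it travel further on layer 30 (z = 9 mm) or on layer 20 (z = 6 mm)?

Layer 30 (z = 9): the cube (footprint 12×10) is included at this height (perimeter 44.00 mm); the cylinder at (6.5, 8): section is a regular 12-gon, circumradius r=7 (perimeter = 2·12·7.000·sin(180°/12) = 43.48 mm); the cube at (4.5, 3) is not intersected at this z (z outside [9.5, 16.5]); the cylinder at (-0.5, 6.5): section is a regular 12-gon, circumradius r=5 (perimeter = 2·12·5.000·sin(180°/12) = 31.06 mm); Taking the first minus the rest: starting from the 12×10 cube, the r=7 cylinder at (6.5, 8) partially overlaps it — only the 93.26 mm² overlap (of its 147.00 mm²) is removed, clipping the outline; the r=5 cylinder at (-0.5, 6.5) partially overlaps it — only the 4.48 mm² overlap (of its 75.00 mm²) is removed, clipping the outline — boundary = 31.13 mm; the cube at (14, 1) (footprint 28×7.5) is included at this height (perimeter 71.00 mm); Taking the union: the 2 present regions are separate (no shared area or edge), so areas and boundary lengths simply add and each stays a separate island — boundary = 102.13 mm. So its perimeter = 102.13 mm. Layer 20 (z = 6): the cube is present — its section is the full 12×10 rectangle (perimeter 44.00 mm); the cylinder at (6.5, 8): section is a regular 12-gon, circumradius r=7 (perimeter = 2·12·7.000·sin(180°/12) = 43.48 mm); the cube at (4.5, 3) does not reach this height (z outside [9.5, 16.5]); the cylinder at (-0.5, 6.5): section is a regular 12-gon, circumradius r=5 (perimeter = 2·12·5.000·sin(180°/12) = 31.06 mm); After the difference (first − rest): starting from the 12×10 cube, the r=7 cylinder at (6.5, 8) partially overlaps it — only the 93.26 mm² overlap (of its 147.00 mm²) is removed, clipping the outline; the r=5 cylinder at (-0.5, 6.5) partially overlaps it — only the 4.48 mm² overlap (of its 75.00 mm²) is removed, clipping the outline — boundary = 31.13 mm; the cube at (14, 1) is not intersected at this z (z outside [8, 21]); Merging all regions: only the result so far is present, so the union is just that shape — boundary = 31.13 mm. So its perimeter = 31.13 mm. Layer 30 is larger (102.13 vs 31.13 mm).

layer 30 (z = 9 mm)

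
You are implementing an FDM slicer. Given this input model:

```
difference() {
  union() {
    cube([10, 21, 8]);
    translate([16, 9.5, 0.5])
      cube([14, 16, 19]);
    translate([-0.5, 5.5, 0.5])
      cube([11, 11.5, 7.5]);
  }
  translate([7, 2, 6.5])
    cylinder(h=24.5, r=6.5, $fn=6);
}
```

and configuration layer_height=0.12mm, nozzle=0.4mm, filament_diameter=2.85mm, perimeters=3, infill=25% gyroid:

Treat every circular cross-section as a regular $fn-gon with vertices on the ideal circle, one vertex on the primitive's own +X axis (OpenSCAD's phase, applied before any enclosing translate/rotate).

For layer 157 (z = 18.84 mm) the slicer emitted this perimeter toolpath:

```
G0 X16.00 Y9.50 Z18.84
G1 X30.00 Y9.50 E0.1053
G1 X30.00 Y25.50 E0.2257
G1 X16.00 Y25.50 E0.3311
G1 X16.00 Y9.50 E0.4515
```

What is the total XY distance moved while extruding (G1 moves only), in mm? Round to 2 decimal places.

60.00 mm

Sum the Euclidean lengths of each G1 segment: total = 60.00 mm.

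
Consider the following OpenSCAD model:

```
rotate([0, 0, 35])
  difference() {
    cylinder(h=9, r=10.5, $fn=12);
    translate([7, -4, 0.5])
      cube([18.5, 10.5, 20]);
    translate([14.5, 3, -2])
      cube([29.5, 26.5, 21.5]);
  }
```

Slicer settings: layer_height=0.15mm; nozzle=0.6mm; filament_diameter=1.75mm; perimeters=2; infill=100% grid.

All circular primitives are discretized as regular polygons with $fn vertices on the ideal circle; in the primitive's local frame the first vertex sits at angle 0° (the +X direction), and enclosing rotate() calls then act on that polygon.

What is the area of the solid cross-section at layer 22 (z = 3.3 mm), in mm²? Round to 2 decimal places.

At z = 3.3 mm: the cylinder: section is a regular 12-gon, circumradius r=10.5 (area = (12/2)·10.500²·sin(360°/12) = 330.75 mm²); the cube at (7, -4) (footprint 18.5×10.5) is included at this height (area 194.25 mm²); the cube at (14.5, 3) is present — its section is the full 29.5×26.5 rectangle (area 781.75 mm²); After the difference (first − rest): starting from the r=10.5 cylinder (330.75 mm²), the 18.5×10.5 cube at (7, -4) partially overlaps it — only the 28.37 mm² overlap (of its 194.25 mm²) is removed, clipping the outline; the 29.5×26.5 cube at (14.5, 3) misses the remaining region (no effect) — area = 302.38 mm²; (whole slice rotated 35° about Z — lengths, areas and connectivity unchanged). Overall, the cross-section is a single solid region. Net area = 302.38 mm².

302.38 mm²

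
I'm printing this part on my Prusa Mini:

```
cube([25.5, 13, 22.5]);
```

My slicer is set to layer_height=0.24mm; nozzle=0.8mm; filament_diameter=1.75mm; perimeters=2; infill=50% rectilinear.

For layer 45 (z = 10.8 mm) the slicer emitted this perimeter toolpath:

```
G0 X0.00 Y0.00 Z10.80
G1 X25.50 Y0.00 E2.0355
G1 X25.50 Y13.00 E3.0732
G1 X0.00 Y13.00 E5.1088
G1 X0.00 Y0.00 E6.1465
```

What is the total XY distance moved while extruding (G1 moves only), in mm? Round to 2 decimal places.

77.00 mm

Sum the Euclidean lengths of each G1 segment: total = 77.00 mm.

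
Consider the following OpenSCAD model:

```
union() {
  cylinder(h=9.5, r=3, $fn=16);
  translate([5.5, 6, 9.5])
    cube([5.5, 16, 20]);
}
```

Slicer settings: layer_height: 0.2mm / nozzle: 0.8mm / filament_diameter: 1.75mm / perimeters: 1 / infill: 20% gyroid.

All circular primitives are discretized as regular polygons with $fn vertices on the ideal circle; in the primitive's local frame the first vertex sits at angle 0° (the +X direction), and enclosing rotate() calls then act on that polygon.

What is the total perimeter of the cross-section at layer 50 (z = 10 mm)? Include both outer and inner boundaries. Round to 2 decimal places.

At z = 10 mm: the cylinder is not intersected at this z (z outside [0, 9.5]); the cube at (5.5, 6) is present — its section is the full 5.5×16 rectangle (perimeter 43.00 mm); Taking the union: only the 5.5×16 cube at (5.5, 6) is present, so the union is just that shape — boundary = 43.00 mm. Overall, the cross-section is a single solid region. Total boundary length (outer) = 43.00 mm.

43.00 mm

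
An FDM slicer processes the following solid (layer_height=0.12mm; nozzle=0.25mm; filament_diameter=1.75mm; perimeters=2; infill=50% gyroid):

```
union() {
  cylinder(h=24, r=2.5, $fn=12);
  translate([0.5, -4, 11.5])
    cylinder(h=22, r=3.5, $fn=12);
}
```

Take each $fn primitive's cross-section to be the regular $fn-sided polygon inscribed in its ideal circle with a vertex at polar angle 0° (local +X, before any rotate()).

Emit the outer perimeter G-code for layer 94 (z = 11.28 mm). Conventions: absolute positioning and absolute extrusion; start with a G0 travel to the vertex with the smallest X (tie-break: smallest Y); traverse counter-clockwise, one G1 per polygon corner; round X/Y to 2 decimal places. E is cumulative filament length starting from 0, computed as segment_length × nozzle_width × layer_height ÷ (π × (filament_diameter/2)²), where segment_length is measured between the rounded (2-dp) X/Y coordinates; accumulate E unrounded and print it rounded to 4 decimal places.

At z = 11.28 mm: the cylinder: section is a regular 12-gon, circumradius r=2.5; the cylinder at (0.5, -4) is not intersected at this z (z outside [11.5, 33.5]); Combining (union): only the r=2.5 cylinder is present, so the union is just that shape — 1 connected region. The outline is a single polygon with 12 vertices. Extrusion per mm of travel: 0.25 × 0.12 / (π × 0.875²) = 0.012473. Accumulating E over each segment gives final E = 0.1939.

G0 X-2.50 Y0.00 Z11.28
G1 X-2.17 Y-1.25 E0.0161
G1 X-1.25 Y-2.17 E0.0324
G1 X0.00 Y-2.50 E0.0485
G1 X1.25 Y-2.17 E0.0646
G1 X2.17 Y-1.25 E0.0808
G1 X2.50 Y0.00 E0.0970
G1 X2.17 Y1.25 E0.1131
G1 X1.25 Y2.17 E0.1293
G1 X0.00 Y2.50 E0.1454
G1 X-1.25 Y2.17 E0.1616
G1 X-2.17 Y1.25 E0.1778
G1 X-2.50 Y0.00 E0.1939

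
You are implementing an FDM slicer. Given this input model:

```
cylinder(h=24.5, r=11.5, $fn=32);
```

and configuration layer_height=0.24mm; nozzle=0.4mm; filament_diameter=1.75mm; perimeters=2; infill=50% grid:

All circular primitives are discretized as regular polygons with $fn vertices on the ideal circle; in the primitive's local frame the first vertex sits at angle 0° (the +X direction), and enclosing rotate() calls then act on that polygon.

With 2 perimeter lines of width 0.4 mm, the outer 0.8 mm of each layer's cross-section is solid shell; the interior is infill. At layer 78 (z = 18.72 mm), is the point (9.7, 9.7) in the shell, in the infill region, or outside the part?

outside

At z = 18.72 mm: the r=11.5 cylinder gives a regular 32-gon of circumradius 11.5 (constant along its height). Overall, the cross-section is a single solid region. The nearest boundary edge runs (9.56, 6.39)→(8.13, 8.13); distance from the point to it = 2.22 mm. The point is not inside any of the regions above, so it lies outside the cross-section (2.22 mm from the nearest boundary).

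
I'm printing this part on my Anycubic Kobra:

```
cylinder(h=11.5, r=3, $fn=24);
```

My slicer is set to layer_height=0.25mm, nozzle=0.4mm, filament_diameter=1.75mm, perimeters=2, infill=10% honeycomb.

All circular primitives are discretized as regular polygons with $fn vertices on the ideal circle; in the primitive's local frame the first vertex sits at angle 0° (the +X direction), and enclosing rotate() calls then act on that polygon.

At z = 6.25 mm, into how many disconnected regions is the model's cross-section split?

1

At z = 6.25 mm: the r=3 cylinder gives a regular 24-gon of circumradius 3 (constant along its height). The result has 1 disconnected region.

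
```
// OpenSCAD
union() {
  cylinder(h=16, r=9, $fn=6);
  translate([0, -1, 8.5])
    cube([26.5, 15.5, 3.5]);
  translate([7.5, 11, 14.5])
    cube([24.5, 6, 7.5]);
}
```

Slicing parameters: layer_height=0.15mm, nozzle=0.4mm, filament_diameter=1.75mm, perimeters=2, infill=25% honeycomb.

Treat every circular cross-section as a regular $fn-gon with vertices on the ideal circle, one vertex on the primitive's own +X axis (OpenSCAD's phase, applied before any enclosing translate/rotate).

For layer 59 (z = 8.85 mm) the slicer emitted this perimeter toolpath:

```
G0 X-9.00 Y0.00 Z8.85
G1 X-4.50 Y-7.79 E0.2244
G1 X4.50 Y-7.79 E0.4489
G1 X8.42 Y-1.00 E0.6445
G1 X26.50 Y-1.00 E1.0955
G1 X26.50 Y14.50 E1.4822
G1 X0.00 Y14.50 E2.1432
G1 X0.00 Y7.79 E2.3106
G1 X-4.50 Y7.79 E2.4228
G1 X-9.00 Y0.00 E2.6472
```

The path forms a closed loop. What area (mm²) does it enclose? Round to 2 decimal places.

Apply the shoelace formula to the sequence of (X, Y) vertices; enclosed area = 559.78 mm².

559.78 mm²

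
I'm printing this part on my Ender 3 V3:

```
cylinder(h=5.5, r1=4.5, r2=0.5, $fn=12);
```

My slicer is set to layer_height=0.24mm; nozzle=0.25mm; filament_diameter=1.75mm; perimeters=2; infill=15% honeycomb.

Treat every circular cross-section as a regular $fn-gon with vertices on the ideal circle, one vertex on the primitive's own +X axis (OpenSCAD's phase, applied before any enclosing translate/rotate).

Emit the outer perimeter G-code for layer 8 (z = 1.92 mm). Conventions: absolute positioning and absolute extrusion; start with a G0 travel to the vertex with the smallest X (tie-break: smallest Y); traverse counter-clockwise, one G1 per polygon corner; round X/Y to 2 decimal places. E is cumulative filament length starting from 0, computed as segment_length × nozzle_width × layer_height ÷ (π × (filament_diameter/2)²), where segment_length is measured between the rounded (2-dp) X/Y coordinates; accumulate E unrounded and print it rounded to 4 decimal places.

At z = 1.92 mm: the cone (r1=4.5→r2=0.5) has section circumradius 3.104 here — a regular 12-gon. The outline is a single polygon with 12 vertices. Extrusion per mm of travel: 0.25 × 0.24 / (π × 0.875²) = 0.024945. Accumulating E over each segment gives final E = 0.4808.

G0 X-3.10 Y0.00 Z1.92
G1 X-2.69 Y-1.55 E0.0400
G1 X-1.55 Y-2.69 E0.0802
G1 X0.00 Y-3.10 E0.1202
G1 X1.55 Y-2.69 E0.1602
G1 X2.69 Y-1.55 E0.2004
G1 X3.10 Y0.00 E0.2404
G1 X2.69 Y1.55 E0.2804
G1 X1.55 Y2.69 E0.3206
G1 X0.00 Y3.10 E0.3606
G1 X-1.55 Y2.69 E0.4006
G1 X-2.69 Y1.55 E0.4408
G1 X-3.10 Y0.00 E0.4808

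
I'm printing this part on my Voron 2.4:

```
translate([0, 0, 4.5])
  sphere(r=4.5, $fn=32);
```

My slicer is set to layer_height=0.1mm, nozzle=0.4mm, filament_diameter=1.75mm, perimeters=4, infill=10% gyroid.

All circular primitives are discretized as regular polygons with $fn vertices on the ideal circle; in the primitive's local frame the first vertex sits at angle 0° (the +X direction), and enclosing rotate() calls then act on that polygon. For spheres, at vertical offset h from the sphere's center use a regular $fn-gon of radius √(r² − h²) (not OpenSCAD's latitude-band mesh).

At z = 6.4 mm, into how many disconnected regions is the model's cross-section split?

1

At z = 6.4 mm: the r=4.5 sphere contributes a regular 32-gon of circumradius √(4.5²−1.9²) = 4.079. The result has 1 disconnected region.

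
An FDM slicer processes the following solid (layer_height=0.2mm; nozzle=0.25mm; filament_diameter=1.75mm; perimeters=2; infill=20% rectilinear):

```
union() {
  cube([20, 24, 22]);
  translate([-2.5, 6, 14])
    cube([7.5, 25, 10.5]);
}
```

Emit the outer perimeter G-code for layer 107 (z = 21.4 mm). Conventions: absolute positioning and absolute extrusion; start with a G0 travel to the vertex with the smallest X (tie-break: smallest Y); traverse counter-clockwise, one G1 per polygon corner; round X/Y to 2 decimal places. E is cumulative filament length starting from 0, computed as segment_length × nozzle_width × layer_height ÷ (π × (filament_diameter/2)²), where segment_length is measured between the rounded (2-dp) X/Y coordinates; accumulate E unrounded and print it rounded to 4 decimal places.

G0 X-2.50 Y6.00 Z21.40
G1 X0.00 Y6.00 E0.0520
G1 X0.00 Y0.00 E0.1767
G1 X20.00 Y0.00 E0.5924
G1 X20.00 Y24.00 E1.0913
G1 X5.00 Y24.00 E1.4032
G1 X5.00 Y31.00 E1.5487
G1 X-2.50 Y31.00 E1.7046
G1 X-2.50 Y6.00 E2.2243

At z = 21.4 mm: the 20×24 cube contributes its full rectangle; the cube at (-2.5, 6) is present — its section is the full 7.5×25 rectangle; Merging all regions: the regions partially overlap (shared area 90.00 mm²), so overlapping operands fuse into one piece — 1 connected region. The outline is a single polygon with 8 vertices. Extrusion per mm of travel: 0.25 × 0.2 / (π × 0.875²) = 0.020788. Accumulating E over each segment gives final E = 2.2243.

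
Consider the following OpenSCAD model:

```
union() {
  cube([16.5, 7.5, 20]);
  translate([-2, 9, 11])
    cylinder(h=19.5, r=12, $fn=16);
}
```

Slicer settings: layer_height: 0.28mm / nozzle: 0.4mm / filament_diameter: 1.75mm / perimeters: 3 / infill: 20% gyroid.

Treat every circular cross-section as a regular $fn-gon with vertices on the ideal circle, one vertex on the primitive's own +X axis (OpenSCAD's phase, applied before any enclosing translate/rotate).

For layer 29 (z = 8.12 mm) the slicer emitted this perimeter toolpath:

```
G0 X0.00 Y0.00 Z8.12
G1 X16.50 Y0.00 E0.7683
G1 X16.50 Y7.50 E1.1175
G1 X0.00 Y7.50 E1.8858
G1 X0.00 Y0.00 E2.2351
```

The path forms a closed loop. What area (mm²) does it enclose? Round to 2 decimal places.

123.75 mm²

Apply the shoelace formula to the sequence of (X, Y) vertices; enclosed area = 123.75 mm².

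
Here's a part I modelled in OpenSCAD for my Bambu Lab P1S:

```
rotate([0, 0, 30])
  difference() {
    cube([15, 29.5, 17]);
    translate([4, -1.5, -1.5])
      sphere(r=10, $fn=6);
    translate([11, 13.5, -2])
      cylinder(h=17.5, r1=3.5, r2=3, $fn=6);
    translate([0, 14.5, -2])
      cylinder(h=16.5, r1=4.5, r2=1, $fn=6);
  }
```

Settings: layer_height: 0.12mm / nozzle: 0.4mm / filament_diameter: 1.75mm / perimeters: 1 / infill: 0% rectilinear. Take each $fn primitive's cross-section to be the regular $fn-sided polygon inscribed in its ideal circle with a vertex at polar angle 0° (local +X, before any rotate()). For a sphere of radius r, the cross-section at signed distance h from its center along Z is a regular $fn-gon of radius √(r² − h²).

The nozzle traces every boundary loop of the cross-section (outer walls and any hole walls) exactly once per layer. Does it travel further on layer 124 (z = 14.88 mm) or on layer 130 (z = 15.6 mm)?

Layer 124 (z = 14.88): the cube is present — its section is the full 15×29.5 rectangle (perimeter 89.00 mm); the sphere at (4, -1.5) does not reach this height (|z−center|=16.380 > r=10); the cone at (11, 13.5) (r1=3.5→r2=3) has section circumradius 3.018 here — a regular 6-gon (perimeter = 2·6·3.018·sin(180°/6) = 18.11 mm); the cone at (0, 14.5) is absent (z outside [-2, 14.5]); Subtracting the remaining from the first: starting from the 15×29.5 cube, the cone at (11, 13.5) lies wholly inside it (removes its full 23.66 mm² and its 18.11 mm outline becomes a hole wall) — boundary (outer + 1 inner loop) = 107.11 mm; (rotated 30° about Z; rotation is an isometry so areas/perimeters/island counts are preserved). So its perimeter = 107.11 mm. Layer 130 (z = 15.6): the cube (footprint 15×29.5) is included at this height (perimeter 89.00 mm); the sphere at (4, -1.5) is not intersected at this z (|z−center|=17.100 > r=10); the cone at (11, 13.5) does not reach this height (z outside [-2, 15.5]); the cone at (0, 14.5) is not intersected at this z (z outside [-2, 14.5]); Taking the first minus the rest: none of the subtracted shapes is present at this height, so the 15×29.5 cube is unchanged — boundary = 89.00 mm; (rotated 30° about Z; rotation is an isometry so areas/perimeters/island counts are preserved). So its perimeter = 89.00 mm. Layer 124 is larger (107.11 vs 89.00 mm).

layer 124 (z = 14.88 mm)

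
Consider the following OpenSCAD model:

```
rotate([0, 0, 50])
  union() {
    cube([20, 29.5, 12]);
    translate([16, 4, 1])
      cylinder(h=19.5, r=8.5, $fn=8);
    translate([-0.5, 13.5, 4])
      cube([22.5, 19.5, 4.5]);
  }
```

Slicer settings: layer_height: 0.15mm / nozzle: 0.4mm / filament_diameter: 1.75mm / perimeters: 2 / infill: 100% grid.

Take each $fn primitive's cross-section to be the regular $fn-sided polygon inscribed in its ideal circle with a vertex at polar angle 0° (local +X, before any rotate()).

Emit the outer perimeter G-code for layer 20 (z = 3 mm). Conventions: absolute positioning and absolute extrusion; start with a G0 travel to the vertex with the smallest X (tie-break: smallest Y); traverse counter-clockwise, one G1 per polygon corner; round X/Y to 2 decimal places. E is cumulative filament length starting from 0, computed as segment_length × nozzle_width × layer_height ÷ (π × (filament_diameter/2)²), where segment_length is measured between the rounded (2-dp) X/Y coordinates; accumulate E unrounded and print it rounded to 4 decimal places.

G0 X-22.60 Y18.96 Z3.00
G1 X0.00 Y0.00 E0.7359
G1 X5.89 Y7.01 E0.9643
G1 X7.96 Y6.36 E1.0184
G1 X13.73 Y9.36 E1.1806
G1 X15.69 Y15.57 E1.3431
G1 X12.68 Y21.34 E1.5054
G1 X6.48 Y23.30 E1.6676
G1 X4.55 Y22.29 E1.7219
G1 X-9.74 Y34.28 E2.1873
G1 X-22.60 Y18.96 E2.6862

At z = 3 mm: the cube is present — its section is the full 20×29.5 rectangle; the r=8.5 cylinder at (16, 4) contributes a regular 8-gon of circumradius 8.5; the cube at (-0.5, 13.5) is absent (z outside [4, 8.5]); Merging all regions: the regions partially overlap (shared area 128.46 mm²), so overlapping operands fuse into one piece — 1 connected region; (rotated 50° about Z; rotation is an isometry so areas/perimeters/island counts are preserved). The outline is a single polygon with 10 vertices. Extrusion per mm of travel: 0.4 × 0.15 / (π × 0.875²) = 0.024945. Accumulating E over each segment gives final E = 2.6862.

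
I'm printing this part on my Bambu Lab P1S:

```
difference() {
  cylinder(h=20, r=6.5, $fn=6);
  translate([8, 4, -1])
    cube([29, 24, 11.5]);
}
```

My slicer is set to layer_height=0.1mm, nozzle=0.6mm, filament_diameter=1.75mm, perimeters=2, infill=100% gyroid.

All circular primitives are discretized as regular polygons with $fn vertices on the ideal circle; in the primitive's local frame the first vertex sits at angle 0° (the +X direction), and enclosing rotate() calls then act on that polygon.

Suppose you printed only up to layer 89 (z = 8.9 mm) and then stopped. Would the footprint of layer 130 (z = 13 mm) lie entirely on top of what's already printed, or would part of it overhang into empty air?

entirely on top

Compare the two slices. At z = 8.9: the r=6.5 cylinder contributes a regular 6-gon of circumradius 6.5 (area = (6/2)·6.500²·sin(360°/6) = 109.77 mm²); the cube at (8, 4) is present — its section is the full 29×24 rectangle (area 696.00 mm²); After the difference (first − rest): starting from the r=6.5 cylinder (109.77 mm²), the 29×24 cube at (8, 4) misses the remaining region (no effect) — area = 109.77 mm². At z = 13: the r=6.5 cylinder contributes a regular 6-gon of circumradius 6.5 (area = (6/2)·6.500²·sin(360°/6) = 109.77 mm²); the cube at (8, 4) does not reach this height (z outside [-1, 10.5]); After the difference (first − rest): none of the subtracted shapes is present at this height, so the r=6.5 cylinder is unchanged — area = 109.77 mm². Checking containment: the cross-section at z = 13 is a subset of the cross-section at z = 8.9.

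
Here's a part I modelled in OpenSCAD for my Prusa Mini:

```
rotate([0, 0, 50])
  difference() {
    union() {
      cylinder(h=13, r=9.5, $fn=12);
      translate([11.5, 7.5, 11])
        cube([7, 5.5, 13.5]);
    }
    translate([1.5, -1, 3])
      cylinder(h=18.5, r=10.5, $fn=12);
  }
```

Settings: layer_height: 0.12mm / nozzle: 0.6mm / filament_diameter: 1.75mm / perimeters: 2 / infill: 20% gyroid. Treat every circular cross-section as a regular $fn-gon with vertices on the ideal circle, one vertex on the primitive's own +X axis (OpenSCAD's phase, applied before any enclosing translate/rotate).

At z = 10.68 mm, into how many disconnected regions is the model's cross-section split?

1

At z = 10.68 mm: the cylinder: section is a regular 12-gon, circumradius r=9.5; the cube at (11.5, 7.5) is not intersected at this z (z outside [11, 24.5]); Combining (union): only the r=9.5 cylinder is present, so the union is just that shape — 1 connected region; the r=10.5 cylinder at (1.5, -1) contributes a regular 12-gon of circumradius 10.5; After the difference (first − rest): starting from the result so far, the r=10.5 cylinder at (1.5, -1) partially overlaps it — only the 259.88 mm² overlap (of its 330.75 mm²) is removed, clipping the outline — 1 connected region; (whole slice rotated 50° about Z — lengths, areas and connectivity unchanged). The result has 1 disconnected region.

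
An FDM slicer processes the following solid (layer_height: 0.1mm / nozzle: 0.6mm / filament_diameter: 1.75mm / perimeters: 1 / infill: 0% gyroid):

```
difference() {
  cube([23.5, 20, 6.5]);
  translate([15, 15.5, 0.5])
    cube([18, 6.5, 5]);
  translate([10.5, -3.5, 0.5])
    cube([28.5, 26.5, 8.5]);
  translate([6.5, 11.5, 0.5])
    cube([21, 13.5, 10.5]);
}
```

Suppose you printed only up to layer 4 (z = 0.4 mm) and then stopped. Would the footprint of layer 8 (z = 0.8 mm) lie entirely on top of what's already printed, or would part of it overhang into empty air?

Compare the two slices. At z = 0.4: the 23.5×20 cube contributes its full rectangle (area 470.00 mm²); the cube at (15, 15.5) is absent (z outside [0.5, 5.5]); the cube at (10.5, -3.5) is not intersected at this z (z outside [0.5, 9]); the cube at (6.5, 11.5) does not reach this height (z outside [0.5, 11]); Subtracting the remaining from the first: none of the subtracted shapes is present at this height, so the 23.5×20 cube is unchanged — area = 470.00 mm². At z = 0.8: the cube (footprint 23.5×20) is included at this height (area 470.00 mm²); the cube at (15, 15.5) is present — its section is the full 18×6.5 rectangle (area 117.00 mm²); the cube at (10.5, -3.5) is present — its section is the full 28.5×26.5 rectangle (area 755.25 mm²); the cube at (6.5, 11.5) (footprint 21×13.5) is included at this height (area 283.50 mm²); After the difference (first − rest): starting from the 23.5×20 cube (470.00 mm²), the 18×6.5 cube at (15, 15.5) partially overlaps it — only the 38.25 mm² overlap (of its 117.00 mm²) is removed, clipping the outline; the 28.5×26.5 cube at (10.5, -3.5) partially overlaps it — only the 221.75 mm² overlap (of its 755.25 mm²) is removed, clipping the outline; the 21×13.5 cube at (6.5, 11.5) partially overlaps it — only the 34.00 mm² overlap (of its 283.50 mm²) is removed, clipping the outline — area = 176.00 mm². Checking containment: the cross-section at z = 0.8 is a subset of the cross-section at z = 0.4.

entirely on top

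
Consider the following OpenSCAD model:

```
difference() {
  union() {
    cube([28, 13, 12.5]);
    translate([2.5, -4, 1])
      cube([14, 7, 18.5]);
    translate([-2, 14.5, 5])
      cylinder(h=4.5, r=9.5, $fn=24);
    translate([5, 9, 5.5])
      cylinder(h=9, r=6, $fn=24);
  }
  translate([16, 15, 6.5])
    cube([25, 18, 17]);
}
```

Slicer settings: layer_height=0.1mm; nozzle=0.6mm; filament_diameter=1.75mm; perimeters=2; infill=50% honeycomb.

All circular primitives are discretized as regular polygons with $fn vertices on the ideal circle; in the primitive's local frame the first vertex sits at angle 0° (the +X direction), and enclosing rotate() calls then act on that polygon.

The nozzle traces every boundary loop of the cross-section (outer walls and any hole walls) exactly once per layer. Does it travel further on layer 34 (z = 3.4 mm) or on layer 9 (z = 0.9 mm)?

Layer 34 (z = 3.4): the cube (footprint 28×13) is included at this height (perimeter 82.00 mm); the cube at (2.5, -4) is present — its section is the full 14×7 rectangle (perimeter 42.00 mm); the cylinder at (-2, 14.5) is absent (z outside [5, 9.5]); the cylinder at (5, 9) is absent (z outside [5.5, 14.5]); Combining (union): the regions partially overlap (shared area 42.00 mm²), so the edge portions inside another operand are dropped and the merged outline is re-measured after clipping — boundary = 90.00 mm; the cube at (16, 15) is absent (z outside [6.5, 23.5]); Taking the first minus the rest: none of the subtracted shapes is present at this height, so the result so far is unchanged — boundary = 90.00 mm. So its perimeter = 90.00 mm. Layer 9 (z = 0.9): the 28×13 cube contributes its full rectangle (perimeter 82.00 mm); the cube at (2.5, -4) does not reach this height (z outside [1, 19.5]); the cylinder at (-2, 14.5) does not reach this height (z outside [5, 9.5]); the cylinder at (5, 9) is not intersected at this z (z outside [5.5, 14.5]); Combining (union): only the 28×13 cube is present, so the union is just that shape — boundary = 82.00 mm; the cube at (16, 15) does not reach this height (z outside [6.5, 23.5]); After the difference (first − rest): none of the subtracted shapes is present at this height, so that combined region is unchanged — boundary = 82.00 mm. So its perimeter = 82.00 mm. Layer 34 is larger (90.00 vs 82.00 mm).

layer 34 (z = 3.4 mm)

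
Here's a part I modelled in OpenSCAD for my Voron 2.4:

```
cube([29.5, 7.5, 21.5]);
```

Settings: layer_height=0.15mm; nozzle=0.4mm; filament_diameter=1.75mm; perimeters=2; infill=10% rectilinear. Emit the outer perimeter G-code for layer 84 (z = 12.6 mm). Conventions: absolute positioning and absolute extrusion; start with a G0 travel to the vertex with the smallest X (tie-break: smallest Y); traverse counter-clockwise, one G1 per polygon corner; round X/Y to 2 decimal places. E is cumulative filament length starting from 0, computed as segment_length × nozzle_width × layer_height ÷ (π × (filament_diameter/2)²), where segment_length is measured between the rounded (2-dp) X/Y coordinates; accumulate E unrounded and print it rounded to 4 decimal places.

G0 X0.00 Y0.00 Z12.60
G1 X29.50 Y0.00 E0.7359
G1 X29.50 Y7.50 E0.9230
G1 X0.00 Y7.50 E1.6588
G1 X0.00 Y0.00 E1.8459

At z = 12.6 mm: the 29.5×7.5 cube contributes its full rectangle. The outline is a single polygon with 4 vertices. Extrusion per mm of travel: 0.4 × 0.15 / (π × 0.875²) = 0.024945. Accumulating E over each segment gives final E = 1.8459.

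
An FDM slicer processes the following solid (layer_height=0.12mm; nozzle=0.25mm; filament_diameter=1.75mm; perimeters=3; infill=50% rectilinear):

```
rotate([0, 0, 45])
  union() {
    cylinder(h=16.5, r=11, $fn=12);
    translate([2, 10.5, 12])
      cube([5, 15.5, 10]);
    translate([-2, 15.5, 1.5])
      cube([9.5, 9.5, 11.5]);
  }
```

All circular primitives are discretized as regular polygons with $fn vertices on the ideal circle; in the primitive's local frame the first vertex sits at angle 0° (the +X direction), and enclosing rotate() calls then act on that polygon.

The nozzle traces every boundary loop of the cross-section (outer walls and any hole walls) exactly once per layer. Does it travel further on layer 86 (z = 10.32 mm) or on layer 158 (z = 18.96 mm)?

layer 86 (z = 10.32 mm)

Layer 86 (z = 10.32): the cylinder: section is a regular 12-gon, circumradius r=11 (perimeter = 2·12·11.000·sin(180°/12) = 68.33 mm); the cube at (2, 10.5) is not intersected at this z (z outside [12, 22]); the cube at (-2, 15.5) is present — its section is the full 9.5×9.5 rectangle (perimeter 38.00 mm); Merging all regions: the 2 present regions are separate (no shared area or edge), so areas and boundary lengths simply add and each stays a separate island — boundary = 106.33 mm; (rotated 45° about Z; rotation is an isometry so areas/perimeters/island counts are preserved). So its perimeter = 106.33 mm. Layer 158 (z = 18.96): the cylinder does not reach this height (z outside [0, 16.5]); the cube at (2, 10.5) is present — its section is the full 5×15.5 rectangle (perimeter 41.00 mm); the cube at (-2, 15.5) is not intersected at this z (z outside [1.5, 13]); Combining (union): only the 5×15.5 cube at (2, 10.5) is present, so the union is just that shape — boundary = 41.00 mm; (rotated 45° about Z; rotation is an isometry so areas/perimeters/island counts are preserved). So its perimeter = 41.00 mm. Layer 86 is larger (106.33 vs 41.00 mm).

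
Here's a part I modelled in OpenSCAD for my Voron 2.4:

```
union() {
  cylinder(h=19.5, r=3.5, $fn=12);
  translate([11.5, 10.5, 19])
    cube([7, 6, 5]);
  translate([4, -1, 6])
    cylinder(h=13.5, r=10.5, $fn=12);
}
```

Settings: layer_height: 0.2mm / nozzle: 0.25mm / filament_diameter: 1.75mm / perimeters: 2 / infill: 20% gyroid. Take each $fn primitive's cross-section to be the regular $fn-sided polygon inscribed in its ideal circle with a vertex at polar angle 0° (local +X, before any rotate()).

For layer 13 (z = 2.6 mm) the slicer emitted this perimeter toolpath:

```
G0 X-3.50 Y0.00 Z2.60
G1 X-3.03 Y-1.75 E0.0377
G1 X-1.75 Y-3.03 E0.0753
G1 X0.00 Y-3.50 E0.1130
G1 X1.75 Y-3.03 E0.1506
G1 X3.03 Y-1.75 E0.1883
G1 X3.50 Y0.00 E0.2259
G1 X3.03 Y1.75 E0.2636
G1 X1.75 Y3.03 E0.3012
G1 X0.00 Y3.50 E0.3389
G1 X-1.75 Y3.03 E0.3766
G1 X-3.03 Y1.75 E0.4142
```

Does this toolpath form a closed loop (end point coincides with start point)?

Start point (G0): (-3.50, 0.00). End point (last G1): the path does not return to the start — open.

no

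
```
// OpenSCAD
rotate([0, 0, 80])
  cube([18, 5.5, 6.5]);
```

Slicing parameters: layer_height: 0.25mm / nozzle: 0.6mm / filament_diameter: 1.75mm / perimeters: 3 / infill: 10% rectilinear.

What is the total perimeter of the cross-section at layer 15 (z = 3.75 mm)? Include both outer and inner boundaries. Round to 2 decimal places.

At z = 3.75 mm: the cube is present — its section is the full 18×5.5 rectangle (perimeter 47.00 mm); (rotated 80° about Z; rotation is an isometry so areas/perimeters/island counts are preserved). Overall, the cross-section is a single solid region. Total boundary length (outer) = 47.00 mm.

47.00 mm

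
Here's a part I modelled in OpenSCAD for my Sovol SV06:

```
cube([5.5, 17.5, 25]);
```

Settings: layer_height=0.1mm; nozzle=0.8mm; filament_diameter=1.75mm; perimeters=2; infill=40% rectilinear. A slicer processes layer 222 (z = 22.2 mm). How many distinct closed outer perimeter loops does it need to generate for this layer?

At z = 22.2 mm: the cube is present — its section is the full 5.5×17.5 rectangle. The result has 1 disconnected region.

1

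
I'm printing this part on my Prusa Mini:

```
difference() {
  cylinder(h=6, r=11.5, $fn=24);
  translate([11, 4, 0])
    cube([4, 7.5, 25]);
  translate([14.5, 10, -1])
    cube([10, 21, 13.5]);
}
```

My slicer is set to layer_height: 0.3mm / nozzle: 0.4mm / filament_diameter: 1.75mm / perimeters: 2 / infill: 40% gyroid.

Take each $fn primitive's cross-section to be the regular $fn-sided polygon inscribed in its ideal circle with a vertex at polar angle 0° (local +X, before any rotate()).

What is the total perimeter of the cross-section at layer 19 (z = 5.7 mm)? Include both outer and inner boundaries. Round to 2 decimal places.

72.05 mm

At z = 5.7 mm: the r=11.5 cylinder gives a regular 24-gon of circumradius 11.5 (constant along its height) (perimeter = 2·24·11.500·sin(180°/24) = 72.05 mm); the 4×7.5 cube at (11, 4) contributes its full rectangle (perimeter 23.00 mm); the cube at (14.5, 10) is present — its section is the full 10×21 rectangle (perimeter 62.00 mm); Subtracting the remaining from the first: starting from the r=11.5 cylinder, the 4×7.5 cube at (11, 4) misses the remaining region (no effect); the 10×21 cube at (14.5, 10) misses the remaining region (no effect) — boundary = 72.05 mm. Overall, the cross-section is a single solid region. Total boundary length (outer) = 72.05 mm.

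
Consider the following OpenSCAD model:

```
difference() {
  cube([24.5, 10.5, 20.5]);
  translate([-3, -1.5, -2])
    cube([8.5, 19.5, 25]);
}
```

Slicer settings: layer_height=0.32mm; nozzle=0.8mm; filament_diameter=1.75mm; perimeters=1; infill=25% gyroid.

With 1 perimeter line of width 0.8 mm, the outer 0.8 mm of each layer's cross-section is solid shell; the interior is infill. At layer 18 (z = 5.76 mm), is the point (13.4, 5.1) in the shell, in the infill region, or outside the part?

At z = 5.76 mm: the 24.5×10.5 cube contributes its full rectangle; the cube at (-3, -1.5) (footprint 8.5×19.5) is included at this height; After the difference (first − rest): starting from the 24.5×10.5 cube, the 8.5×19.5 cube at (-3, -1.5) partially overlaps it — only the 57.75 mm² overlap (of its 165.75 mm²) is removed, clipping the outline — 1 connected region. Overall, the cross-section is a single solid region. The nearest boundary edge runs (24.50, 0.00)→(5.50, 0.00); distance from the point to it = 5.10 mm. The point is inside the cross-section and 5.10 mm from the nearest boundary — more than the 0.8 mm shell width (1 × 0.8), so it's in the infill interior.

infill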